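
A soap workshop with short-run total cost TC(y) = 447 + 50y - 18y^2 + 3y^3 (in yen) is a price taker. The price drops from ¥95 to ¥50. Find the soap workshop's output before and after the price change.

Output falls from 5 to 4

AVC = 50 - 18y + 3y^2, minimized at y = 3 where min AVC = ¥23. MC = 50 - 36y + 9y^2.
At P = ¥95 ≥ min AVC, set P = MC on the rising branch: y = 5.
At P = ¥50 ≥ min AVC, set P = MC: y = 4. The firm stays open but cuts output.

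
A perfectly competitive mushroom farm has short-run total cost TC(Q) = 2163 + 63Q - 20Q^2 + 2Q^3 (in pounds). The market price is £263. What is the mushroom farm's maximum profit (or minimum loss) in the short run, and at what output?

Profit = -£163 at Q = 10

AVC = 63 - 20Q + 2Q^2; min AVC = £13 at Q = 5. Since P = £263 ≥ min AVC, the firm produces.
With MC = 63 - 40Q + 6Q^2, P = MC on the upward-sloping part at Q* = 10.
TR = 263·10 = 2630. TC = 2163 + 630 = 2793. Profit = 2630 − 2793 = -£163.
Shutting down would mean losing the fixed cost of £2163, so operating at a loss of £163 is better by £2000.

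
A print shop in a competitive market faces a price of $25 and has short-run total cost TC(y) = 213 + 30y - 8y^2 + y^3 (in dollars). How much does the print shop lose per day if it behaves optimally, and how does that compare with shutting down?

AVC = 30 - 8y + y^2 has its minimum $14 at y = 4; price $25 clears that bar, so the firm operates.
MC = 30 - 16y + 3y^2. Setting P = MC and taking the root on the rising branch gives y* = 5.
TR = 25·5 = 125. TC = 213 + 75 = 288. Profit = 125 − 288 = -$163.
Shutting down would mean losing the fixed cost of $213, so operating at a loss of $163 is better by $50.

Profit = -$163 at y = 5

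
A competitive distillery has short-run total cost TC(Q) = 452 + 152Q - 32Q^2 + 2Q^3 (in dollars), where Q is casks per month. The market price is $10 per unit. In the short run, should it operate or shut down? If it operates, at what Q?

Variable cost is VC = 152Q - 32Q^2 + 2Q^3, so AVC = VC/Q = 152 - 32Q + 2Q^2 and MC = dTC/dQ = 152 - 64Q + 6Q^2.
The AVC parabola has its vertex at Q = 32/4 = 8, where AVC = 152 - 32·8 + 2·8^2 = $24.
With P < min AVC ($10 < $24), every unit sold adds to the loss.
Best response: produce nothing and absorb the $452 fixed cost.

Shut down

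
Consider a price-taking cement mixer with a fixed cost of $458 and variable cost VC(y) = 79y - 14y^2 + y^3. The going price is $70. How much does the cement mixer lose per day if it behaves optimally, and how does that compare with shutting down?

AVC = 79 - 14y + y^2; min AVC = $30 at y = 7. Since P = $70 ≥ min AVC, the firm produces.
MC = 79 - 28y + 3y^2. Setting P = MC and taking the root on the rising branch gives y* = 9.
TR = 70·9 = 630. TC = 458 + 306 = 764. Profit = 630 − 764 = -$134.
That loss of $134 beats the $458 the firm would lose by shutting down; producing recovers $324 of fixed cost.

Profit = -$134 at y = 9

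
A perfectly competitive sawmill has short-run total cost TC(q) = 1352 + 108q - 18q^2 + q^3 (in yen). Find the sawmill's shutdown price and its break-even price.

Shutdown price = ¥27; break-even price = ¥147

Shutdown price = min AVC. AVC = 108 - 18q + q^2, with vertex at q = 9 and minimum ¥27.
ATC = 1352/q + 108 - 18q + q^2. Setting dATC/dq = −1352/q^2 − 18 + 2q = 0 gives q = 13 (since 2·13^3 − 18·13^2 = 1352).
min ATC = 1352/13 + 108 − 18·13 + 13^2 = ¥147. That is the break-even price.
Between these two prices the firm operates at a loss; above ¥147 it earns a profit.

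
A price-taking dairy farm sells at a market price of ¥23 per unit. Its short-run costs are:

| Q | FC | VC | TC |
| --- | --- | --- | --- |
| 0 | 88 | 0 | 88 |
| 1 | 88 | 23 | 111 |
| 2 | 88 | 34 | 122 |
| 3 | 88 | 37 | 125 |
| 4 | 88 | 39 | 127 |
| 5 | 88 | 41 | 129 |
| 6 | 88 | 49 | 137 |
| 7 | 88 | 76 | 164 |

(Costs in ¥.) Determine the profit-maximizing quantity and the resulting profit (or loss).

Profit at each row (π = 23Q − TC): Q=0: -88; Q=1: -88; Q=2: -76; Q=3: -56; Q=4: -35; Q=5: -14; Q=6: 1; Q=7: -3.
Profit is maximized at Q = 6. AVC there is 49/6 = ¥8.17 ≤ P, so producing beats shutting down (which would give -¥88).

Q = 6; profit = ¥1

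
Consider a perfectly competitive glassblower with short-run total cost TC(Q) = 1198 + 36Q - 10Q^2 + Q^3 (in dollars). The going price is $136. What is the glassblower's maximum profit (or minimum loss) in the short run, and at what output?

AVC = 36 - 10Q + Q^2; min AVC = $11 at Q = 5. Since P = $136 ≥ min AVC, the firm produces.
With MC = 36 - 20Q + 3Q^2, P = MC on the upward-sloping part at Q* = 10.
TR = 136·10 = 1360. TC = 1198 + 360 = 1558. Profit = 1360 − 1558 = -$198.
Shutting down would mean losing the fixed cost of $1198, so operating at a loss of $198 is better by $1000.

Profit = -$198 at Q = 10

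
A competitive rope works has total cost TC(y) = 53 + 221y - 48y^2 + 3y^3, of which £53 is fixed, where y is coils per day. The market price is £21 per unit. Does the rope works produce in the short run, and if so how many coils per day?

Variable cost is VC = 221y - 48y^2 + 3y^3, so AVC = VC/y = 221 - 48y + 3y^2 and MC = dTC/dy = 221 - 96y + 9y^2.
AVC is minimized where dAVC/dy = -48 + 6y = 0, at y = 8; min AVC = 221 - 48·8 + 3·8^2 = £29.
P = £21 lies below min AVC = £29; no output level covers variable cost.
Shutting down limits the loss to fixed cost, £53.

Shut down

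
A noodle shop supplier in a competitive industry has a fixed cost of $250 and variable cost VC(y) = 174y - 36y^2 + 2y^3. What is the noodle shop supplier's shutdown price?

$12 per unit

Short-run supply begins at min AVC. From VC = 174y - 36y^2 + 2y^3, AVC = 174 - 36y + 2y^2.
At the minimum of AVC, MC = AVC. MC = 174 - 72y + 6y^2; setting MC = AVC gives 4y^2 - 36y = 0, so y = 9. min AVC = 12.
The firm shuts down for any P below $12.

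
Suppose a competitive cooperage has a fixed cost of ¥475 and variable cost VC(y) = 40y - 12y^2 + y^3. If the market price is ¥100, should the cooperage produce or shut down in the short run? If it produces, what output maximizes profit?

Variable cost is VC = 40y - 12y^2 + y^3, so AVC = VC/y = 40 - 12y + y^2 and MC = dTC/dy = 40 - 24y + 3y^2.
AVC is minimized where dAVC/dy = -12 + 2y = 0, at y = 6; min AVC = 40 - 12·6 + 6^2 = ¥4.
Because ¥100 ≥ ¥4, revenue can cover variable cost; the firm operates.
P = MC gives -60 - 24y + 3y^2 = 0, with roots -2 and 10. Take the larger (rising MC): y* = 10.
Check: AVC at y = 10 is ¥20 ≤ P, so revenue covers variable cost.
Profit = P·y − TC = 100·10 − 675 = ¥325.

Produce at y = 10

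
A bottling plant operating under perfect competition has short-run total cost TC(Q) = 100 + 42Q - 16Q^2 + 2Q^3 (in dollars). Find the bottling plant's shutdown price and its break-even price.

Shutdown price = $10; break-even price = $32

AVC = 42 - 16Q + 2Q^2; minimized at Q = 4, giving min AVC = $10. That is the shutdown price.
ATC = 100/Q + 42 - 16Q + 2Q^2. Setting dATC/dQ = −100/Q^2 − 16 + 4Q = 0 gives Q = 5 (since 4·5^3 − 16·5^2 = 100).
min ATC = 100/5 + 42 − 16·5 + 2·5^2 = $32. That is the break-even price.
Between these two prices the firm operates at a loss; above $32 it earns a profit.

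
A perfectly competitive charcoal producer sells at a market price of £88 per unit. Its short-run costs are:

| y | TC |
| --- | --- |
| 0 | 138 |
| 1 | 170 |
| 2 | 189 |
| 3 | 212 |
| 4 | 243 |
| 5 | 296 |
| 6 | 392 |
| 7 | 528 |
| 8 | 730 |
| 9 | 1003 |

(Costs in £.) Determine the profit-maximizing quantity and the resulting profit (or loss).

Compute π = P·y − TC at each output: y=0: -138; y=1: -82; y=2: -13; y=3: 52; y=4: 109; y=5: 144; y=6: 136; y=7: 88; y=8: -26; y=9: -211.
Profit is maximized at y = 5. AVC there is 158/5 = £31.60 ≤ P, so producing beats shutting down (which would give -£138).

y = 5; profit = £144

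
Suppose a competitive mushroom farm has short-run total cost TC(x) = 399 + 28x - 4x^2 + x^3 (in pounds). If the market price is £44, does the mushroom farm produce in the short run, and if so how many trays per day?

Variable cost is VC = 28x - 4x^2 + x^3, so AVC = VC/x = 28 - 4x + x^2 and MC = dTC/dx = 28 - 8x + 3x^2.
The AVC parabola has its vertex at x = 4/2 = 2, where AVC = 28 - 4·2 + 2^2 = £24.
Since P = £44 ≥ min AVC = £24, price covers variable cost and the firm should produce.
P = MC gives -16 - 8x + 3x^2 = 0, with roots -4/3 and 4. Take the larger (rising MC): x* = 4.
Check: AVC at x = 4 is £28 ≤ P, so revenue covers variable cost.
Profit = P·x − TC = 44·4 − 511 = -£335, a loss, but smaller than the £399 fixed cost the firm would lose by shutting down.

Produce at x = 4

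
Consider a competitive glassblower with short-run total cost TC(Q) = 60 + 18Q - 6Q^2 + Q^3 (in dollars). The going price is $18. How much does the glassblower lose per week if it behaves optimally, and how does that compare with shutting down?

AVC = 18 - 6Q + Q^2 has its minimum $9 at Q = 3; price $18 clears that bar, so the firm operates.
MC = 18 - 12Q + 3Q^2. Setting P = MC and taking the root on the rising branch gives Q* = 4.
TR = 18·4 = 72. TC = 60 + 40 = 100. Profit = 72 − 100 = -$28.
That loss of $28 beats the $60 the firm would lose by shutting down; producing recovers $32 of fixed cost.

Profit = -$28 at Q = 4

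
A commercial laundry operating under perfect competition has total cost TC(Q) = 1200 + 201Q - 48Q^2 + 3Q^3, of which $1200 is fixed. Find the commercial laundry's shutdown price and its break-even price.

Shutdown price = $9; break-even price = $141

Shutdown price = min AVC. AVC = 201 - 48Q + 3Q^2, with vertex at Q = 8 and minimum $9.
ATC = 1200/Q + 201 - 48Q + 3Q^2. Setting dATC/dQ = −1200/Q^2 − 48 + 6Q = 0 gives Q = 10 (since 6·10^3 − 48·10^2 = 1200).
min ATC = 1200/10 + 201 − 48·10 + 3·10^2 = $141. That is the break-even price.
For $9 ≤ P < $141 the firm produces at a loss; below $9 it shuts down.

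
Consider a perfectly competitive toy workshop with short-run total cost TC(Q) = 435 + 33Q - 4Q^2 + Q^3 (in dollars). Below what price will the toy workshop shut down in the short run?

The firm shuts down when price falls below the minimum of average variable cost. AVC = VC/Q = 33 - 4Q + Q^2.
At the minimum of AVC, MC = AVC. MC = 33 - 8Q + 3Q^2; setting MC = AVC gives 2Q^2 - 4Q = 0, so Q = 2. min AVC = 29.
For P < $29 the firm produces nothing.

$29 per unit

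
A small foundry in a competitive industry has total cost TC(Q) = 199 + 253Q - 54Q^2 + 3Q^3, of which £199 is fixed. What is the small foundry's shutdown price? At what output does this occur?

The shutdown price is the minimum of AVC. VC = 253Q - 54Q^2 + 3Q^3, so AVC = 253 - 54Q + 3Q^2.
dAVC/dQ = -54 + 6Q = 0 gives Q = 9. min AVC = 253 - 54·9 + 3·9^2 = 10.
So the shutdown price is £10.

£10 per unit, at Q = 9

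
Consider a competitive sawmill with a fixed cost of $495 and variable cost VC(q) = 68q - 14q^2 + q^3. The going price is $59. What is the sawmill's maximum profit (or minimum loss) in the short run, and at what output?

AVC = 68 - 14q + q^2 has its minimum $19 at q = 7; price $59 clears that bar, so the firm operates.
MC = 68 - 28q + 3q^2. Setting P = MC and taking the root on the rising branch gives q* = 9.
TR = 59·9 = 531. TC = 495 + 207 = 702. Profit = 531 − 702 = -$171.
That loss of $171 beats the $495 the firm would lose by shutting down; producing recovers $324 of fixed cost.

Profit = -$171 at q = 9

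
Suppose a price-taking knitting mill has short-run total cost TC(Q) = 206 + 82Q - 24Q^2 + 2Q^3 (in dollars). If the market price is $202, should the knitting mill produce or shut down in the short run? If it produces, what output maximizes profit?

Produce at Q = 10

Strip out fixed cost: VC = 82Q - 24Q^2 + 2Q^3. Then AVC = 82 - 24Q + 2Q^2 and MC = 82 - 48Q + 6Q^2.
AVC is minimized where dAVC/dQ = -24 + 4Q = 0, at Q = 6; min AVC = 82 - 24·6 + 2·6^2 = $10.
Because $202 ≥ $10, revenue can cover variable cost; the firm operates.
Set P = MC: 202 = 82 - 48Q + 6Q^2 → -120 - 48Q + 6Q^2 = 0. The roots are Q = -2 and Q = 10; the profit-maximizing output is on the rising part of MC, so Q* = 10.
Check: AVC at Q = 10 is $42 ≤ P, so revenue covers variable cost.
Profit = P·Q − TC = 202·10 − 626 = $1394.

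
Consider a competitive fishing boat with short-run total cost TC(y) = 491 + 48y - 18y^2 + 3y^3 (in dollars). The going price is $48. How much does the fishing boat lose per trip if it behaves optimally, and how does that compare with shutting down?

Profit = -$395 at y = 4

AVC = 48 - 18y + 3y^2; min AVC = $21 at y = 3. Since P = $48 ≥ min AVC, the firm produces.
With MC = 48 - 36y + 9y^2, P = MC on the upward-sloping part at y* = 4.
TR = 48·4 = 192. TC = 491 + 96 = 587. Profit = 192 − 587 = -$395.
By producing, the firm covers all variable cost plus $96 of fixed cost; shutting down would lose the full $491.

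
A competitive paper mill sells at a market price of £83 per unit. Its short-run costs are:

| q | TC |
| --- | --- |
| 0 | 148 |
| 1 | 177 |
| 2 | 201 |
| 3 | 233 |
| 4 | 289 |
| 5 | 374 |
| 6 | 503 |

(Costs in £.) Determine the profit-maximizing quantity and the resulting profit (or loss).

q = 4; profit = £43

Compute π = P·q − TC at each output: q=0: -148; q=1: -94; q=2: -35; q=3: 16; q=4: 43; q=5: 41; q=6: -5.
Profit is maximized at q = 4. AVC there is 141/4 = £35.25 ≤ P, so producing beats shutting down (which would give -£148).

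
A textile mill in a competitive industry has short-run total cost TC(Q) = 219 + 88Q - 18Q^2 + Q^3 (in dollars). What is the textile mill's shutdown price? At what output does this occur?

The firm shuts down when price falls below the minimum of average variable cost. AVC = VC/Q = 88 - 18Q + Q^2.
At the minimum of AVC, MC = AVC. MC = 88 - 36Q + 3Q^2; setting MC = AVC gives 2Q^2 - 18Q = 0, so Q = 9. min AVC = 7.
So the shutdown price is $7.

$7 per unit, at Q = 9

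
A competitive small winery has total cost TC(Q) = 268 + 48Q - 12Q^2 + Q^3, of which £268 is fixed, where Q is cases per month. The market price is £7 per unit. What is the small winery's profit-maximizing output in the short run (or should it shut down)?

Shut down

Strip out fixed cost: VC = 48Q - 12Q^2 + Q^3. Then AVC = 48 - 12Q + Q^2 and MC = 48 - 24Q + 3Q^2.
The AVC parabola has its vertex at Q = 12/2 = 6, where AVC = 48 - 12·6 + 6^2 = £12.
Since P = £7 < min AVC = £12, price fails to cover variable cost at any output.
The firm minimizes its loss by shutting down and losing only its fixed cost of £268.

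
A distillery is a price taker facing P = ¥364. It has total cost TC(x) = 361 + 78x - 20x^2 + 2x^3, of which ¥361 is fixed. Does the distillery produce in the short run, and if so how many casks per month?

From TC, MC = TC'(x) = 78 - 40x + 6x^2 and AVC = VC/x = 78 - 20x + 2x^2.
AVC hits its minimum where MC = AVC, at x = 5, giving min AVC = 78 - 20·5 + 2·5^2 = ¥28.
P = ¥364 exceeds min AVC = ¥28, so the firm stays open.
Solving P = MC: -286 - 40x + 6x^2 = 0 ⇒ x = -13/3 or 11. On the upward-sloping branch, x* = 11.
Check: AVC at x = 11 is ¥100 ≤ P, so revenue covers variable cost.
Profit = P·x − TC = 364·11 − 1461 = ¥2543.

Produce at x = 11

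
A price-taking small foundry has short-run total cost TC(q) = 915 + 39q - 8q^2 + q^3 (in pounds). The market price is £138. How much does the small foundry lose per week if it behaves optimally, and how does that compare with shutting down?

Profit = -£105 at q = 9

AVC = 39 - 8q + q^2 has its minimum £23 at q = 4; price £138 clears that bar, so the firm operates.
With MC = 39 - 16q + 3q^2, P = MC on the upward-sloping part at q* = 9.
TR = 138·9 = 1242. TC = 915 + 432 = 1347. Profit = 1242 − 1347 = -£105.
Shutting down would mean losing the fixed cost of £915, so operating at a loss of £105 is better by £810.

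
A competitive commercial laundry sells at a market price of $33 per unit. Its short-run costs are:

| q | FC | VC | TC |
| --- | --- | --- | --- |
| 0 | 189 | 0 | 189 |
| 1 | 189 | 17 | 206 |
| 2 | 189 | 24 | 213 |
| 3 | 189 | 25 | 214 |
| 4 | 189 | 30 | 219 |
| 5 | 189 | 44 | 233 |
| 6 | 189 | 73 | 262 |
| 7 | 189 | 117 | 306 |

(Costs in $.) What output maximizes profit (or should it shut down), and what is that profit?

q = 6; profit = -$64

Compute π = P·q − TC at each output: q=0: -189; q=1: -173; q=2: -147; q=3: -115; q=4: -87; q=5: -68; q=6: -64; q=7: -75.
Profit is maximized at q = 6. AVC there is 73/6 = $12.17 ≤ P, so producing beats shutting down (which would give -$189).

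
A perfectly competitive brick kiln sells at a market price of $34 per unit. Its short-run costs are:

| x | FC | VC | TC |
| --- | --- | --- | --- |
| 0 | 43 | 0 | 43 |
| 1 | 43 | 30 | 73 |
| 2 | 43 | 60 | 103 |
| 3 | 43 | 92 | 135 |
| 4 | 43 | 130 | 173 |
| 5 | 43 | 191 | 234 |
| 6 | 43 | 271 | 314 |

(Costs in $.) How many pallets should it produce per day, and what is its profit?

x = 3; profit = -$33

Compute π = P·x − TC at each output: x=0: -43; x=1: -39; x=2: -35; x=3: -33; x=4: -37; x=5: -64; x=6: -110.
Profit is maximized at x = 3. AVC there is 92/3 = $30.67 ≤ P, so producing beats shutting down (which would give -$43).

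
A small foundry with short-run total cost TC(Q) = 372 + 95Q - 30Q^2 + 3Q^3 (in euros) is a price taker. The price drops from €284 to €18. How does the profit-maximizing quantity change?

MC = 95 - 60Q + 9Q^2; the shutdown threshold is min AVC = €20 (at Q = 5).
With P = €284 above the shutdown price, P = MC gives Q = 9.
At P = €18 < min AVC = €20, price no longer covers variable cost at any output, so the firm shuts down: Q = 0.

Output falls from 9 to 0 (the firm shuts down)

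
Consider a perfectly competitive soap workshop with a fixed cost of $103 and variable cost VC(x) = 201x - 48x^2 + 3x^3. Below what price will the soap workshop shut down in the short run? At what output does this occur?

Short-run supply begins at min AVC. From VC = 201x - 48x^2 + 3x^3, AVC = 201 - 48x + 3x^2.
dAVC/dx = -48 + 6x = 0 gives x = 8. min AVC = 201 - 48·8 + 3·8^2 = 9.
So the shutdown price is $9.

$9 per unit, at x = 8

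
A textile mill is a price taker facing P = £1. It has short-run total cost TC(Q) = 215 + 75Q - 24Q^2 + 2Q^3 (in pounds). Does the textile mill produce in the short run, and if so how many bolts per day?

Shut down

Variable cost is VC = 75Q - 24Q^2 + 2Q^3, so AVC = VC/Q = 75 - 24Q + 2Q^2 and MC = dTC/dQ = 75 - 48Q + 6Q^2.
The AVC parabola has its vertex at Q = 24/4 = 6, where AVC = 75 - 24·6 + 2·6^2 = £3.
P = £1 lies below min AVC = £3; no output level covers variable cost.
Best response: produce nothing and absorb the £215 fixed cost.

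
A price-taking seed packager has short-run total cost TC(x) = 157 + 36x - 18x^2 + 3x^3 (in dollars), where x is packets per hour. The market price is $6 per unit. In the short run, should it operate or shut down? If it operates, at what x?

Strip out fixed cost: VC = 36x - 18x^2 + 3x^3. Then AVC = 36 - 18x + 3x^2 and MC = 36 - 36x + 9x^2.
The AVC parabola has its vertex at x = 18/6 = 3, where AVC = 36 - 18·3 + 3·3^2 = $9.
Since P = $6 < min AVC = $9, price fails to cover variable cost at any output.
Shutting down limits the loss to fixed cost, $157.

Shut down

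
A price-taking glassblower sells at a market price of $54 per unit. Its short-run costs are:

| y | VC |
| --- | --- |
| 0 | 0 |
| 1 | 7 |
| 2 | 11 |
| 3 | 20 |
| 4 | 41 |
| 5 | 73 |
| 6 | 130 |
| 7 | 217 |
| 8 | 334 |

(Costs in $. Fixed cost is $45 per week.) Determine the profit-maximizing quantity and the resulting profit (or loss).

y = 5; profit = $152

Compute π = P·y − TC at each output: y=0: -45; y=1: 2; y=2: 52; y=3: 97; y=4: 130; y=5: 152; y=6: 149; y=7: 116; y=8: 53.
Profit is maximized at y = 5. AVC there is 73/5 = $14.60 ≤ P, so producing beats shutting down (which would give -$45).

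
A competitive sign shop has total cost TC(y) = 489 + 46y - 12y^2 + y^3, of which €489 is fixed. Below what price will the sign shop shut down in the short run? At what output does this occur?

€10 per unit, at y = 6

The shutdown price is the minimum of AVC. VC = 46y - 12y^2 + y^3, so AVC = 46 - 12y + y^2.
dAVC/dy = -12 + 2y = 0 gives y = 6. min AVC = 46 - 12·6 + 6^2 = 10.
For P < €10 the firm produces nothing.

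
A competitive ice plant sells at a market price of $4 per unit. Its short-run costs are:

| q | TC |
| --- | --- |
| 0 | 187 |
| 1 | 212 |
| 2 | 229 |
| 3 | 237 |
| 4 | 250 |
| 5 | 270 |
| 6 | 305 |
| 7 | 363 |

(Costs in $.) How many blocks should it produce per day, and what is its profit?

q = 0 (shut down); profit = -$187

Compute π = P·q − TC at each output: q=0: -187; q=1: -208; q=2: -221; q=3: -225; q=4: -234; q=5: -250; q=6: -281; q=7: -335.
Profit is highest at q = 0. Equivalently, the lowest AVC in the table is 63/4 ≈ $15.75 at q = 4, and P = $4 falls below it — price never covers variable cost, so the firm shuts down and loses only its fixed cost.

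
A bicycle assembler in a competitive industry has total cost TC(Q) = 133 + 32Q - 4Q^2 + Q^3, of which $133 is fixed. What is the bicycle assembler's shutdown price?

$28 per unit

The shutdown price is the minimum of AVC. VC = 32Q - 4Q^2 + Q^3, so AVC = 32 - 4Q + Q^2.
At the minimum of AVC, MC = AVC. MC = 32 - 8Q + 3Q^2; setting MC = AVC gives 2Q^2 - 4Q = 0, so Q = 2. min AVC = 28.
The firm shuts down for any P below $28.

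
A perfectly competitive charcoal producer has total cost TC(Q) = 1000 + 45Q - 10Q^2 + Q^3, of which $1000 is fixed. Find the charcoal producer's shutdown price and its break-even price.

Shutdown price = min AVC. AVC = 45 - 10Q + Q^2, with vertex at Q = 5 and minimum $20.
ATC = 1000/Q + 45 - 10Q + Q^2. Setting dATC/dQ = −1000/Q^2 − 10 + 2Q = 0 gives Q = 10 (since 2·10^3 − 10·10^2 = 1000).
min ATC = 1000/10 + 45 − 10·10 + 10^2 = $145. That is the break-even price.
For $20 ≤ P < $145 the firm produces at a loss; below $20 it shuts down.

Shutdown price = $20; break-even price = $145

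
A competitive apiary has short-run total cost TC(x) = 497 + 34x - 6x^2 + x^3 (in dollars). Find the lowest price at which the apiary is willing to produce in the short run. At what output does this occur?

$25 per unit, at x = 3

The firm shuts down when price falls below the minimum of average variable cost. AVC = VC/x = 34 - 6x + x^2.
At the minimum of AVC, MC = AVC. MC = 34 - 12x + 3x^2; setting MC = AVC gives 2x^2 - 6x = 0, so x = 3. min AVC = 25.
The firm shuts down for any P below $25.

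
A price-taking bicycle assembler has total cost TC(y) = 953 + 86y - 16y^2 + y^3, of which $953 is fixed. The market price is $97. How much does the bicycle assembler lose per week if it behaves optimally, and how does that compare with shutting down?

AVC = 86 - 16y + y^2; min AVC = $22 at y = 8. Since P = $97 ≥ min AVC, the firm produces.
With MC = 86 - 32y + 3y^2, P = MC on the upward-sloping part at y* = 11.
TR = 97·11 = 1067. TC = 953 + 341 = 1294. Profit = 1067 − 1294 = -$227.
That loss of $227 beats the $953 the firm would lose by shutting down; producing recovers $726 of fixed cost.

Profit = -$227 at y = 11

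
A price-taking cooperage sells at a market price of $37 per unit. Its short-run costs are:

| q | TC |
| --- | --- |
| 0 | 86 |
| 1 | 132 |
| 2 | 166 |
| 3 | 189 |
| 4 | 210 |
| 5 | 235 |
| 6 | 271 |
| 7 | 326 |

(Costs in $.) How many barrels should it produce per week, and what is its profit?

q = 6; profit = -$49

Compute π = P·q − TC at each output: q=0: -86; q=1: -95; q=2: -92; q=3: -78; q=4: -62; q=5: -50; q=6: -49; q=7: -67.
Profit is maximized at q = 6. AVC there is 185/6 = $30.83 ≤ P, so producing beats shutting down (which would give -$86).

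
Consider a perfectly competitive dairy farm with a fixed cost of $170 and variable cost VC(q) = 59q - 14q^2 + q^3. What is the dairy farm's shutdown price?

$10 per unit

The firm shuts down when price falls below the minimum of average variable cost. AVC = VC/q = 59 - 14q + q^2.
dAVC/dq = -14 + 2q = 0 gives q = 7. min AVC = 59 - 14·7 + 7^2 = 10.
For P < $10 the firm produces nothing.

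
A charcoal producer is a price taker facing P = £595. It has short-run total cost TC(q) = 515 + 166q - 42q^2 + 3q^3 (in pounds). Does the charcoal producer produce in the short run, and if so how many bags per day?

Strip out fixed cost: VC = 166q - 42q^2 + 3q^3. Then AVC = 166 - 42q + 3q^2 and MC = 166 - 84q + 9q^2.
The AVC parabola has its vertex at q = 42/6 = 7, where AVC = 166 - 42·7 + 3·7^2 = £19.
Because £595 ≥ £19, revenue can cover variable cost; the firm operates.
Solving P = MC: -429 - 84q + 9q^2 = 0 ⇒ q = -11/3 or 13. On the upward-sloping branch, q* = 13.
Check: AVC at q = 13 is £127 ≤ P, so revenue covers variable cost.
Profit = P·q − TC = 595·13 − 2166 = £5569.

Produce at q = 13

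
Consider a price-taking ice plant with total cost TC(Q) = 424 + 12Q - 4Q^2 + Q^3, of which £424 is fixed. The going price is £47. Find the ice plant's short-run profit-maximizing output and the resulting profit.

Profit = -£274 at Q = 5

AVC = 12 - 4Q + Q^2 has its minimum £8 at Q = 2; price £47 clears that bar, so the firm operates.
MC = 12 - 8Q + 3Q^2. Setting P = MC and taking the root on the rising branch gives Q* = 5.
TR = 47·5 = 235. TC = 424 + 85 = 509. Profit = 235 − 509 = -£274.
That loss of £274 beats the £424 the firm would lose by shutting down; producing recovers £150 of fixed cost.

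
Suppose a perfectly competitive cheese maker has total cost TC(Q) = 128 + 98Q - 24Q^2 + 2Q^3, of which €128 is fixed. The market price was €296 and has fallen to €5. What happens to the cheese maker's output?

AVC = 98 - 24Q + 2Q^2, minimized at Q = 6 where min AVC = €26. MC = 98 - 48Q + 6Q^2.
With P = €296 above the shutdown price, P = MC gives Q = 11.
At P = €5 < min AVC = €26, price no longer covers variable cost at any output, so the firm shuts down: Q = 0.

Output falls from 11 to 0 (the firm shuts down)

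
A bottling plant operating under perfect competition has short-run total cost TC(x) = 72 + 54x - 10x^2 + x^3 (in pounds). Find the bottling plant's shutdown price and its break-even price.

Shutdown price = min AVC. AVC = 54 - 10x + x^2, with vertex at x = 5 and minimum £29.
ATC = 72/x + 54 - 10x + x^2. Setting dATC/dx = −72/x^2 − 10 + 2x = 0 gives x = 6 (since 2·6^3 − 10·6^2 = 72).
min ATC = 72/6 + 54 − 10·6 + 6^2 = £42. That is the break-even price.
Between these two prices the firm operates at a loss; above £42 it earns a profit.

Shutdown price = £29; break-even price = £42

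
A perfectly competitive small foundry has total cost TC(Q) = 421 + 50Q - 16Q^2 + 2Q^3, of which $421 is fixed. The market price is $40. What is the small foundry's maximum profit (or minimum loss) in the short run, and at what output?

Profit = -$321 at Q = 5

AVC = 50 - 16Q + 2Q^2; min AVC = $18 at Q = 4. Since P = $40 ≥ min AVC, the firm produces.
MC = 50 - 32Q + 6Q^2. Setting P = MC and taking the root on the rising branch gives Q* = 5.
TR = 40·5 = 200. TC = 421 + 100 = 521. Profit = 200 − 521 = -$321.
That loss of $321 beats the $421 the firm would lose by shutting down; producing recovers $100 of fixed cost.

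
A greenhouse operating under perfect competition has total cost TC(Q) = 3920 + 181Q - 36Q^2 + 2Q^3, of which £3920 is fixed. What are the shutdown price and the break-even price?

Shutdown price = £19; break-even price = £349

Shutdown price = min AVC. AVC = 181 - 36Q + 2Q^2, with vertex at Q = 9 and minimum £19.
ATC = 3920/Q + 181 - 36Q + 2Q^2. Setting dATC/dQ = −3920/Q^2 − 36 + 4Q = 0 gives Q = 14 (since 4·14^3 − 36·14^2 = 3920).
min ATC = 3920/14 + 181 − 36·14 + 2·14^2 = £349. That is the break-even price.
Between these two prices the firm operates at a loss; above £349 it earns a profit.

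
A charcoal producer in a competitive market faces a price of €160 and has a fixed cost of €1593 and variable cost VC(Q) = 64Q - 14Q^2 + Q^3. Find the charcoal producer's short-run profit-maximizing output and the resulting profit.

AVC = 64 - 14Q + Q^2 has its minimum €15 at Q = 7; price €160 clears that bar, so the firm operates.
MC = 64 - 28Q + 3Q^2. Setting P = MC and taking the root on the rising branch gives Q* = 12.
TR = 160·12 = 1920. TC = 1593 + 480 = 2073. Profit = 1920 − 2073 = -€153.
By producing, the firm covers all variable cost plus €1440 of fixed cost; shutting down would lose the full €1593.

Profit = -€153 at Q = 12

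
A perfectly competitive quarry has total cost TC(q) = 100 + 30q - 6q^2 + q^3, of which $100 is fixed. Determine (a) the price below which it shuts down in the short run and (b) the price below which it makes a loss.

Shutdown price = $21; break-even price = $45

AVC = 30 - 6q + q^2; minimized at q = 3, giving min AVC = $21. That is the shutdown price.
ATC = 100/q + 30 - 6q + q^2. Setting dATC/dq = −100/q^2 − 6 + 2q = 0 gives q = 5 (since 2·5^3 − 6·5^2 = 100).
min ATC = 100/5 + 30 − 6·5 + 5^2 = $45. That is the break-even price.
Between these two prices the firm operates at a loss; above $45 it earns a profit.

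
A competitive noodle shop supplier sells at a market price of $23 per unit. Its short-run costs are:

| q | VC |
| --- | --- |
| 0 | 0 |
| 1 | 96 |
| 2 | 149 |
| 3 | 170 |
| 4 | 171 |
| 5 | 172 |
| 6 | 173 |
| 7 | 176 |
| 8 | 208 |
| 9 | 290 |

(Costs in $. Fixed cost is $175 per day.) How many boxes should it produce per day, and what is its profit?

q = 0 (shut down); profit = -$175

Compute π = P·q − TC at each output: q=0: -175; q=1: -248; q=2: -278; q=3: -276; q=4: -254; q=5: -232; q=6: -210; q=7: -190; q=8: -199; q=9: -258.
Profit is highest at q = 0. Equivalently, the lowest AVC in the table is 176/7 ≈ $25.14 at q = 7, and P = $23 falls below it — price never covers variable cost, so the firm shuts down and loses only its fixed cost.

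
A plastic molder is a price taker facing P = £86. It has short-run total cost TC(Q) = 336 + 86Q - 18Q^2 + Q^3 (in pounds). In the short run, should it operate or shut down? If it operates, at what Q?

From TC, MC = TC'(Q) = 86 - 36Q + 3Q^2 and AVC = VC/Q = 86 - 18Q + Q^2.
AVC is minimized where dAVC/dQ = -18 + 2Q = 0, at Q = 9; min AVC = 86 - 18·9 + 9^2 = £5.
P = £86 exceeds min AVC = £5, so the firm stays open.
P = MC gives -36Q + 3Q^2 = 0, with roots 0 and 12. Take the larger (rising MC): Q* = 12.
Check: AVC at Q = 12 is £14 ≤ P, so revenue covers variable cost.
Profit = P·Q − TC = 86·12 − 504 = £528.

Produce at Q = 12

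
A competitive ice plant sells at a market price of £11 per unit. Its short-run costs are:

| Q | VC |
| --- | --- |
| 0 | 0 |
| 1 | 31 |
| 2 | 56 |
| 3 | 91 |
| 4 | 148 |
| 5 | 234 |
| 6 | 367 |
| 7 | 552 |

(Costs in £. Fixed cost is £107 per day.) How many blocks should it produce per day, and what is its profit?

Profit at each row (π = 11Q − TC): Q=0: -107; Q=1: -127; Q=2: -141; Q=3: -165; Q=4: -211; Q=5: -286; Q=6: -408; Q=7: -582.
Profit is highest at Q = 0. Equivalently, the lowest AVC in the table is 56/2 ≈ £28 at Q = 2, and P = £11 falls below it — price never covers variable cost, so the firm shuts down and loses only its fixed cost.

Q = 0 (shut down); profit = -£107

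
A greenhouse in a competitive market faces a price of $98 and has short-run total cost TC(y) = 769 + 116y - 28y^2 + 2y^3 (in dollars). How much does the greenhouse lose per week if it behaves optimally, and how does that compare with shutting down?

Profit = -$121 at y = 9

AVC = 116 - 28y + 2y^2; min AVC = $18 at y = 7. Since P = $98 ≥ min AVC, the firm produces.
MC = 116 - 56y + 6y^2. Setting P = MC and taking the root on the rising branch gives y* = 9.
TR = 98·9 = 882. TC = 769 + 234 = 1003. Profit = 882 − 1003 = -$121.
That loss of $121 beats the $769 the firm would lose by shutting down; producing recovers $648 of fixed cost.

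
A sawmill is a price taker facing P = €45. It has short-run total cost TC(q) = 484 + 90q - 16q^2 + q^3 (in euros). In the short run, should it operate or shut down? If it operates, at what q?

Strip out fixed cost: VC = 90q - 16q^2 + q^3. Then AVC = 90 - 16q + q^2 and MC = 90 - 32q + 3q^2.
AVC is minimized where dAVC/dq = -16 + 2q = 0, at q = 8; min AVC = 90 - 16·8 + 8^2 = €26.
Because €45 ≥ €26, revenue can cover variable cost; the firm operates.
P = MC gives 45 - 32q + 3q^2 = 0, with roots 5/3 and 9. Take the larger (rising MC): q* = 9.
Check: AVC at q = 9 is €27 ≤ P, so revenue covers variable cost.
Profit = P·q − TC = 45·9 − 727 = -€322, a loss, but smaller than the €484 fixed cost the firm would lose by shutting down.

Produce at q = 9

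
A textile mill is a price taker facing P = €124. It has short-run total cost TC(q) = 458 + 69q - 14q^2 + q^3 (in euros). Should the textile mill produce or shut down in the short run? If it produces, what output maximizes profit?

From TC, MC = TC'(q) = 69 - 28q + 3q^2 and AVC = VC/q = 69 - 14q + q^2.
AVC hits its minimum where MC = AVC, at q = 7, giving min AVC = 69 - 14·7 + 7^2 = €20.
Because €124 ≥ €20, revenue can cover variable cost; the firm operates.
Set P = MC: 124 = 69 - 28q + 3q^2 → -55 - 28q + 3q^2 = 0. The roots are q = -5/3 and q = 11; the profit-maximizing output is on the rising part of MC, so q* = 11.
Check: AVC at q = 11 is €36 ≤ P, so revenue covers variable cost.
Profit = P·q − TC = 124·11 − 854 = €510.

Produce at q = 11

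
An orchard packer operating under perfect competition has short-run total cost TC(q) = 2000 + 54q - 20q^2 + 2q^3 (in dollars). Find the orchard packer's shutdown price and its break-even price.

Shutdown price = min AVC. AVC = 54 - 20q + 2q^2, with vertex at q = 5 and minimum $4.
ATC = 2000/q + 54 - 20q + 2q^2. Setting dATC/dq = −2000/q^2 − 20 + 4q = 0 gives q = 10 (since 4·10^3 − 20·10^2 = 2000).
min ATC = 2000/10 + 54 − 20·10 + 2·10^2 = $254. That is the break-even price.
Between these two prices the firm operates at a loss; above $254 it earns a profit.

Shutdown price = $4; break-even price = $254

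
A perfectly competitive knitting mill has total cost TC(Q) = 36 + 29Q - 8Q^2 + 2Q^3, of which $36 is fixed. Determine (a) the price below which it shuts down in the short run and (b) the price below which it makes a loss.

Shutdown price = $21; break-even price = $35

AVC = 29 - 8Q + 2Q^2; minimized at Q = 2, giving min AVC = $21. That is the shutdown price.
ATC = 36/Q + 29 - 8Q + 2Q^2. Setting dATC/dQ = −36/Q^2 − 8 + 4Q = 0 gives Q = 3 (since 4·3^3 − 8·3^2 = 36).
min ATC = 36/3 + 29 − 8·3 + 2·3^2 = $35. That is the break-even price.
For $21 ≤ P < $35 the firm produces at a loss; below $21 it shuts down.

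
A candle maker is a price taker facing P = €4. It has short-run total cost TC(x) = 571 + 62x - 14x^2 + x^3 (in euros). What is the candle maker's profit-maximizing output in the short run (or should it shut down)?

From TC, MC = TC'(x) = 62 - 28x + 3x^2 and AVC = VC/x = 62 - 14x + x^2.
AVC hits its minimum where MC = AVC, at x = 7, giving min AVC = 62 - 14·7 + 7^2 = €13.
Since P = €4 < min AVC = €13, price fails to cover variable cost at any output.
The firm minimizes its loss by shutting down and losing only its fixed cost of €571.

Shut down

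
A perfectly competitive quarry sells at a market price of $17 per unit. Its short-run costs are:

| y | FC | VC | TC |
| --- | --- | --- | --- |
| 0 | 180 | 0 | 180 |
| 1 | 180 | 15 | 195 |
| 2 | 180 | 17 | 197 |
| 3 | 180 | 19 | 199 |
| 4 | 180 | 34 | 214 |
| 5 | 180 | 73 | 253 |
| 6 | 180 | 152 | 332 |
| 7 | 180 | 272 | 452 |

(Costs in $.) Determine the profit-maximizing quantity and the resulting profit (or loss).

Profit at each row (π = 17y − TC): y=0: -180; y=1: -178; y=2: -163; y=3: -148; y=4: -146; y=5: -168; y=6: -230; y=7: -333.
Profit is maximized at y = 4. AVC there is 34/4 = $8.50 ≤ P, so producing beats shutting down (which would give -$180).

y = 4; profit = -$146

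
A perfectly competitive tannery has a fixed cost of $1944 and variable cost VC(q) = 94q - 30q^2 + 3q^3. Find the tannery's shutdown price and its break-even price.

AVC = 94 - 30q + 3q^2; minimized at q = 5, giving min AVC = $19. That is the shutdown price.
ATC = 1944/q + 94 - 30q + 3q^2. Setting dATC/dq = −1944/q^2 − 30 + 6q = 0 gives q = 9 (since 6·9^3 − 30·9^2 = 1944).
min ATC = 1944/9 + 94 − 30·9 + 3·9^2 = $283. That is the break-even price.
Between these two prices the firm operates at a loss; above $283 it earns a profit.

Shutdown price = $19; break-even price = $283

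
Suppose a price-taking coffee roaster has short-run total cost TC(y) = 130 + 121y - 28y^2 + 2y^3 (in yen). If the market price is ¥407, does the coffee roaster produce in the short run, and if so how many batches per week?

Produce at y = 13

From TC, MC = TC'(y) = 121 - 56y + 6y^2 and AVC = VC/y = 121 - 28y + 2y^2.
AVC is minimized where dAVC/dy = -28 + 4y = 0, at y = 7; min AVC = 121 - 28·7 + 2·7^2 = ¥23.
Because ¥407 ≥ ¥23, revenue can cover variable cost; the firm operates.
P = MC gives -286 - 56y + 6y^2 = 0, with roots -11/3 and 13. Take the larger (rising MC): y* = 13.
Check: AVC at y = 13 is ¥95 ≤ P, so revenue covers variable cost.
Profit = P·y − TC = 407·13 − 1365 = ¥3926.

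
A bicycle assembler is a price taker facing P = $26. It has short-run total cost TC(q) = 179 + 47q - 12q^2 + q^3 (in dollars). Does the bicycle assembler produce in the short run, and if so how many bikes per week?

Produce at q = 7

From TC, MC = TC'(q) = 47 - 24q + 3q^2 and AVC = VC/q = 47 - 12q + q^2.
The AVC parabola has its vertex at q = 12/2 = 6, where AVC = 47 - 12·6 + 6^2 = $11.
Since P = $26 ≥ min AVC = $11, price covers variable cost and the firm should produce.
P = MC gives 21 - 24q + 3q^2 = 0, with roots 1 and 7. Take the larger (rising MC): q* = 7.
Check: AVC at q = 7 is $12 ≤ P, so revenue covers variable cost.
Profit = P·q − TC = 26·7 − 263 = -$81, a loss, but smaller than the $179 fixed cost the firm would lose by shutting down.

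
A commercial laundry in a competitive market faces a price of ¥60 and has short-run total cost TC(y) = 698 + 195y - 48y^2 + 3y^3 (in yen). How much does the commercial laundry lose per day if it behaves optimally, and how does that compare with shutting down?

AVC = 195 - 48y + 3y^2; min AVC = ¥3 at y = 8. Since P = ¥60 ≥ min AVC, the firm produces.
With MC = 195 - 96y + 9y^2, P = MC on the upward-sloping part at y* = 9.
TR = 60·9 = 540. TC = 698 + 54 = 752. Profit = 540 − 752 = -¥212.
That loss of ¥212 beats the ¥698 the firm would lose by shutting down; producing recovers ¥486 of fixed cost.

Profit = -¥212 at y = 9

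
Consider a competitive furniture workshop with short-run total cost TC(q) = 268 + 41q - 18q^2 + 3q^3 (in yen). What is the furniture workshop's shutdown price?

The shutdown price is the minimum of AVC. VC = 41q - 18q^2 + 3q^3, so AVC = 41 - 18q + 3q^2.
dAVC/dq = -18 + 6q = 0 gives q = 3. min AVC = 41 - 18·3 + 3·3^2 = 14.
So the shutdown price is ¥14.

¥14 per unit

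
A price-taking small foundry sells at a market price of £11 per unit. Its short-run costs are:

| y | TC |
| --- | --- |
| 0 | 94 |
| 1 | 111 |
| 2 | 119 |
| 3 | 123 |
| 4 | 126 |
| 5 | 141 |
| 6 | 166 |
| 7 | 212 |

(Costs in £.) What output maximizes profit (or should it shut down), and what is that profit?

y = 4; profit = -£82

Tabulate TR − TC: y=0: -94; y=1: -100; y=2: -97; y=3: -90; y=4: -82; y=5: -86; y=6: -100; y=7: -135.
Profit is maximized at y = 4. AVC there is 32/4 = £8 ≤ P, so producing beats shutting down (which would give -£94).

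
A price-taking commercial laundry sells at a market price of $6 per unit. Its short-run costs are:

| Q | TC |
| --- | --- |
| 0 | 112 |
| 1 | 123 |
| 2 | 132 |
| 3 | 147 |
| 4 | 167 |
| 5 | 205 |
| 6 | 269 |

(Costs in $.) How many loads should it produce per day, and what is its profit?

Q = 0 (shut down); profit = -$112

Profit at each row (π = 6Q − TC): Q=0: -112; Q=1: -117; Q=2: -120; Q=3: -129; Q=4: -143; Q=5: -175; Q=6: -233.
Profit is highest at Q = 0. Equivalently, the lowest AVC in the table is 20/2 ≈ $10 at Q = 2, and P = $6 falls below it — price never covers variable cost, so the firm shuts down and loses only its fixed cost.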